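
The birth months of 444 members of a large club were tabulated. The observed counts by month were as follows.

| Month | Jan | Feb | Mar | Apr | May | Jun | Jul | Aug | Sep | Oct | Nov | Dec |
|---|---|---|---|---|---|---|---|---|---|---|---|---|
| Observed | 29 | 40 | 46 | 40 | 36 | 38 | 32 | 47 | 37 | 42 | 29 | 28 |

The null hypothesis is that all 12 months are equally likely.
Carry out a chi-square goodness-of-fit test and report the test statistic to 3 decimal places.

Expected count for each of the 12 categories: 444/12 = 37.
χ² = (29−37)²/37 + (40−37)²/37 + (46−37)²/37 + (40−37)²/37 + (36−37)²/37 + (38−37)²/37 + (32−37)²/37 + (47−37)²/37 + (37−37)²/37 + (42−37)²/37 + (29−37)²/37 + (28−37)²/37
   = 1.7297 + 0.2432 + 2.1892 + 0.2432 + 0.0270 + 0.0270 + 0.6757 + 2.7027 + 0.0000 + 0.6757 + 1.7297 + 2.1892
Sum = 12.432

12.432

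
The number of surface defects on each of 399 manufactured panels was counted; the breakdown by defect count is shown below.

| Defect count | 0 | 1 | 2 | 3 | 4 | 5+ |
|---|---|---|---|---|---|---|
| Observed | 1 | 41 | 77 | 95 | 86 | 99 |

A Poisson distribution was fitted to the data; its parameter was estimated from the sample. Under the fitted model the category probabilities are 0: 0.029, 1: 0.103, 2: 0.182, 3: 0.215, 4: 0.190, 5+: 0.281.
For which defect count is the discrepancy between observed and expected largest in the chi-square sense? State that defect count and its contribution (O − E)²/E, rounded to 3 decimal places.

0, 9.657

Expected counts E_i = n·p_i: 399×0.029 = 11.571, 399×0.103 = 41.097, 399×0.182 = 72.618, 399×0.215 = 85.785, 399×0.190 = 75.81, 399×0.281 = 112.119.
χ² = (1−11.571)²/11.571 + (41−41.097)²/41.097 + (77−72.618)²/72.618 + (95−85.785)²/85.785 + (86−75.81)²/75.81 + (99−112.119)²/112.119
   = 9.6574 + 0.0002 + 0.2644 + 0.9899 + 1.3697 + 1.5350
The largest term is for 0: 9.657.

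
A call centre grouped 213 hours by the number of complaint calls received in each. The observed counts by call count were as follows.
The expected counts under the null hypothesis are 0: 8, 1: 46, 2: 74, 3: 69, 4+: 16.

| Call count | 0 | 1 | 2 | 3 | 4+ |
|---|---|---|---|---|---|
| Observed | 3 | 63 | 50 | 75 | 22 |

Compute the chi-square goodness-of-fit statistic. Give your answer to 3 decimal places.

19.963

0: (3 − 8)²/8 = 25/8 = 3.1250
1: (63 − 46)²/46 = 289/46 = 6.2826
2: (50 − 74)²/74 = 576/74 = 7.7838
3: (75 − 69)²/69 = 36/69 = 0.5217
4+: (22 − 16)²/16 = 36/16 = 2.2500
Sum = 19.963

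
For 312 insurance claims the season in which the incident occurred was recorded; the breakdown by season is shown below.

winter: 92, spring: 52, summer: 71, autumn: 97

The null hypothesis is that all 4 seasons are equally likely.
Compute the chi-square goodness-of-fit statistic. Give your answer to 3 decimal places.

16.436

Expected count for each of the 4 categories: 312/4 = 78.
χ² = (92−78)²/78 + (52−78)²/78 + (71−78)²/78 + (97−78)²/78
   = 2.5128 + 8.6667 + 0.6282 + 4.6282
Sum = 16.436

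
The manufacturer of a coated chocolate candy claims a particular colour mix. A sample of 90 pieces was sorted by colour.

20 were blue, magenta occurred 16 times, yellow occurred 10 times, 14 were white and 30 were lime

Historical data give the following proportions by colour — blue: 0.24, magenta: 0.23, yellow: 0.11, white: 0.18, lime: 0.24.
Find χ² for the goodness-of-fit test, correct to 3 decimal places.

Expected counts E_i = n·p_i: 90×0.24 = 21.6, 90×0.23 = 20.7, 90×0.11 = 9.9, 90×0.18 = 16.2, 90×0.24 = 21.6.
cat          O        E   (O−E)²/E
blue        20     21.6     0.1185
magenta     16     20.7     1.0671
yellow      10      9.9     0.0010
white       14     16.2     0.2988
lime        30     21.6     3.2667
Sum = 4.752

4.752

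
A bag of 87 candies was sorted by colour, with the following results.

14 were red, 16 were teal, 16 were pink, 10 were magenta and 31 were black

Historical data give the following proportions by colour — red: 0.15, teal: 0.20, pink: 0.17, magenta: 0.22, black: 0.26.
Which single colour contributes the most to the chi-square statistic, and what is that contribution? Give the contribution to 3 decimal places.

Expected counts E_i = n·p_i: 87×0.15 = 13.05, 87×0.20 = 17.4, 87×0.17 = 14.79, 87×0.22 = 19.14, 87×0.26 = 22.62.
χ² = (14−13.05)²/13.05 + (16−17.4)²/17.4 + (16−14.79)²/14.79 + (10−19.14)²/19.14 + (31−22.62)²/22.62
   = 0.0692 + 0.1126 + 0.0990 + 4.3647 + 3.1045
The largest term is for magenta: 4.365.

magenta, 4.365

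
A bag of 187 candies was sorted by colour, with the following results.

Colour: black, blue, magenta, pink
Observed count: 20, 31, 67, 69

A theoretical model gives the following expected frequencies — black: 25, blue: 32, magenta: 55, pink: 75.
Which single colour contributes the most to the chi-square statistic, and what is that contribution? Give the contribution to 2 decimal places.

black: (20 − 25)²/25 = 25/25 = 1.000
blue: (31 − 32)²/32 = 1/32 = 0.031
magenta: (67 − 55)²/55 = 144/55 = 2.618
pink: (69 − 75)²/75 = 36/75 = 0.480
The largest term is for magenta: 2.62.

magenta, 2.62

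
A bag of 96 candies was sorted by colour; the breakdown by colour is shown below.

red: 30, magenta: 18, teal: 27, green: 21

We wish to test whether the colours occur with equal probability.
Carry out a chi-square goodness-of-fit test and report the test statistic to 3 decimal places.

Expected count for each of the 4 categories: 96/4 = 24.
red: (30 − 24)²/24 = 36/24 = 1.5000
magenta: (18 − 24)²/24 = 36/24 = 1.5000
teal: (27 − 24)²/24 = 9/24 = 0.3750
green: (21 − 24)²/24 = 9/24 = 0.3750
Sum = 3.750

3.750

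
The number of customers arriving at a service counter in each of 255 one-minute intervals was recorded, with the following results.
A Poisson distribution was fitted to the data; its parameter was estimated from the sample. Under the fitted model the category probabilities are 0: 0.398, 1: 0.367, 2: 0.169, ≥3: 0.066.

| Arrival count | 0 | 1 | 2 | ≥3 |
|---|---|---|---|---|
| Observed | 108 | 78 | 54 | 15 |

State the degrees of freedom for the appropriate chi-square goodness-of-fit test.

There are k = 4 categories and 1 parameter estimated from the data, so df = 4 − 1 − 1 = 2.

2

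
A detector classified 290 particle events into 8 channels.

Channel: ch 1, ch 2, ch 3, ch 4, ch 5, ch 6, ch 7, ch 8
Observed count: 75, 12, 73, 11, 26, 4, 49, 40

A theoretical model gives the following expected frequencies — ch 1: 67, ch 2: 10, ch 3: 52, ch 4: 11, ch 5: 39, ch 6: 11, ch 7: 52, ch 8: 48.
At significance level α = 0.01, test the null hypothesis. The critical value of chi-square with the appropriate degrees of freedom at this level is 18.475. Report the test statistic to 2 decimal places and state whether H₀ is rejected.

20.13; reject

ch 1: (75 − 67)²/67 = 64/67 = 0.955
ch 2: (12 − 10)²/10 = 4/10 = 0.400
ch 3: (73 − 52)²/52 = 441/52 = 8.481
ch 4: (11 − 11)²/11 = 0/11 = 0.000
ch 5: (26 − 39)²/39 = 169/39 = 4.333
ch 6: (4 − 11)²/11 = 49/11 = 4.455
ch 7: (49 − 52)²/52 = 9/52 = 0.173
ch 8: (40 − 48)²/48 = 64/48 = 1.333
Sum = 20.13
df = 7. Since 20.13 > 18.475, we reject H₀.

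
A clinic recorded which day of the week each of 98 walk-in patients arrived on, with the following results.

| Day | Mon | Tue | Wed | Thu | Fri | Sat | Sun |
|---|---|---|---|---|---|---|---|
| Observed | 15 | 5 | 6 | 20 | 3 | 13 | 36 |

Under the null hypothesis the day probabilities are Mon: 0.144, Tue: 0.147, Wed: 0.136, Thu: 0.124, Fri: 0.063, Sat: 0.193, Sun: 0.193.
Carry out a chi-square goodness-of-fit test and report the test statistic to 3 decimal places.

34.210

Expected counts E_i = n·p_i: 98×0.144 = 14.112, 98×0.147 = 14.406, 98×0.136 = 13.328, 98×0.124 = 12.152, 98×0.063 = 6.174, 98×0.193 = 18.914, 98×0.193 = 18.914.
Mon: (15 − 14.112)²/14.112 = 0.788544/14.112 = 0.0559
Tue: (5 − 14.406)²/14.406 = 88.472836/14.406 = 6.1414
Wed: (6 − 13.328)²/13.328 = 53.699584/13.328 = 4.0291
Thu: (20 − 12.152)²/12.152 = 61.591104/12.152 = 5.0684
Fri: (3 − 6.174)²/6.174 = 10.074276/6.174 = 1.6317
Sat: (13 − 18.914)²/18.914 = 34.975396/18.914 = 1.8492
Sun: (36 − 18.914)²/18.914 = 291.931396/18.914 = 15.4347
Sum = 34.210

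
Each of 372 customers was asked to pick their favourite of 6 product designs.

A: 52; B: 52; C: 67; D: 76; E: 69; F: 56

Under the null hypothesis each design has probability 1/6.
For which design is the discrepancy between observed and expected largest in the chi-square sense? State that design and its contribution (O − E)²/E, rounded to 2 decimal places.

D, 3.16

Under H₀ each category has probability 1/6, so each expected count is 372/6 = 62.
A: (52 − 62)²/62 = 100/62 = 1.613
B: (52 − 62)²/62 = 100/62 = 1.613
C: (67 − 62)²/62 = 25/62 = 0.403
D: (76 − 62)²/62 = 196/62 = 3.161
E: (69 − 62)²/62 = 49/62 = 0.790
F: (56 − 62)²/62 = 36/62 = 0.581
The largest term is for D: 3.16.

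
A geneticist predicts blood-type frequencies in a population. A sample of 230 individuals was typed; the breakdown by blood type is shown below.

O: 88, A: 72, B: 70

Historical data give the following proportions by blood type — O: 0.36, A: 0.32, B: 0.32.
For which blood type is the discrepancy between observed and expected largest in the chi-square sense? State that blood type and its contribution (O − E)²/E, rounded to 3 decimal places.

O, 0.327

Expected counts E_i = n·p_i: 230×0.36 = 82.8, 230×0.32 = 73.6, 230×0.32 = 73.6.
cat         O        E   (O−E)²/E
O          88     82.8     0.3266
A          72     73.6     0.0348
B          70     73.6     0.1761
The largest term is for O: 0.327.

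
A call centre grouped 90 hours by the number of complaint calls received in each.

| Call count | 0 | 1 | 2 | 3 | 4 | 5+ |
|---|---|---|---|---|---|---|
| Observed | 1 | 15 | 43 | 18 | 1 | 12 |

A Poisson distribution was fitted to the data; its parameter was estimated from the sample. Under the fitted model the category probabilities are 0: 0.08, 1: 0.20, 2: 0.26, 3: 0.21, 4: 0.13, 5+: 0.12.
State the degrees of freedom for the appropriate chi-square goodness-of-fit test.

There are k = 6 categories and 1 parameter estimated from the data, so df = 6 − 1 − 1 = 4.

4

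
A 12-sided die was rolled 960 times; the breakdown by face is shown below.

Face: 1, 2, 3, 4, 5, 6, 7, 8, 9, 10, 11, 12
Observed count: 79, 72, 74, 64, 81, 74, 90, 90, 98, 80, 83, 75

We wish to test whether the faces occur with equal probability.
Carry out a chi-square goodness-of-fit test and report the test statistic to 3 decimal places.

Expected count for each of the 12 categories: 960/12 = 80.
1: (79 − 80)²/80 = 1/80 = 0.0125
2: (72 − 80)²/80 = 64/80 = 0.8000
3: (74 − 80)²/80 = 36/80 = 0.4500
4: (64 − 80)²/80 = 256/80 = 3.2000
5: (81 − 80)²/80 = 1/80 = 0.0125
6: (74 − 80)²/80 = 36/80 = 0.4500
7: (90 − 80)²/80 = 100/80 = 1.2500
8: (90 − 80)²/80 = 100/80 = 1.2500
9: (98 − 80)²/80 = 324/80 = 4.0500
10: (80 − 80)²/80 = 0/80 = 0.0000
11: (83 − 80)²/80 = 9/80 = 0.1125
12: (75 − 80)²/80 = 25/80 = 0.3125
Sum = 11.900

11.900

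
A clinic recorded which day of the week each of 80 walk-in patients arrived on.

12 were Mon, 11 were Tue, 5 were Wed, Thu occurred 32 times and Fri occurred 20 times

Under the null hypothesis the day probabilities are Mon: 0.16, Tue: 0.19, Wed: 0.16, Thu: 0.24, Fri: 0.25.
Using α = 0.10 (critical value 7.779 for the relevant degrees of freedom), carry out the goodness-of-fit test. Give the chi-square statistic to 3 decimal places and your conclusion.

Expected counts E_i = n·p_i: 80×0.16 = 12.8, 80×0.19 = 15.2, 80×0.16 = 12.8, 80×0.24 = 19.2, 80×0.25 = 20.
χ² = (12−12.8)²/12.8 + (11−15.2)²/15.2 + (5−12.8)²/12.8 + (32−19.2)²/19.2 + (20−20)²/20
   = 0.0500 + 1.1605 + 4.7531 + 8.5333 + 0.0000
Sum = 14.497
df = 4. Since 14.497 > 7.779, we reject H₀.

14.497; reject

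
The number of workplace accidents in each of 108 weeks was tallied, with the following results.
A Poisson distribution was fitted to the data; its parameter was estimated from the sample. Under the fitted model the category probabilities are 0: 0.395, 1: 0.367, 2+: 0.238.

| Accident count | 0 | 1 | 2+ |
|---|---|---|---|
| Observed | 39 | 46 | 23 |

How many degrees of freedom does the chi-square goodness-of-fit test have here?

1

There are k = 3 categories and 1 parameter estimated from the data, so df = 3 − 1 − 1 = 1.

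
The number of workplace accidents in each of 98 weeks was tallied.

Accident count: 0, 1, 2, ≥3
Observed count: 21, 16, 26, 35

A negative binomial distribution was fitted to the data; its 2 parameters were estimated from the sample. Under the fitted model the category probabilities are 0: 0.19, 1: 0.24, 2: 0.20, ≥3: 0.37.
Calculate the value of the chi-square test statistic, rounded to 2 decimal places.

4.84

Expected counts E_i = n·p_i: 98×0.19 = 18.62, 98×0.24 = 23.52, 98×0.20 = 19.6, 98×0.37 = 36.26.
cat         O        E   (O−E)²/E
0          21    18.62      0.304
1          16    23.52      2.404
2          26     19.6      2.090
≥3         35    36.26      0.044
Sum = 4.84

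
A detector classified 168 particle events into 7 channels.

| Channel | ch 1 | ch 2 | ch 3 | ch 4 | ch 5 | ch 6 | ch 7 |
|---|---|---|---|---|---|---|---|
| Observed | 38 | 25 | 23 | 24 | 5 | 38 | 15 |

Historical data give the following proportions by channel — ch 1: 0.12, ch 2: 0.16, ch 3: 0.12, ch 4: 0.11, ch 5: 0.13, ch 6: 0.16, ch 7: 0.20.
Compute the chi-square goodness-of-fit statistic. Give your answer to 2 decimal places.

Expected counts E_i = n·p_i: 168×0.12 = 20.16, 168×0.16 = 26.88, 168×0.12 = 20.16, 168×0.11 = 18.48, 168×0.13 = 21.84, 168×0.16 = 26.88, 168×0.20 = 33.6.
cat         O        E   (O−E)²/E
ch 1       38    20.16     15.787
ch 2       25    26.88      0.131
ch 3       23    20.16      0.400
ch 4       24    18.48      1.649
ch 5        5    21.84     12.985
ch 6       38    26.88      4.600
ch 7       15     33.6     10.296
Sum = 45.85

45.85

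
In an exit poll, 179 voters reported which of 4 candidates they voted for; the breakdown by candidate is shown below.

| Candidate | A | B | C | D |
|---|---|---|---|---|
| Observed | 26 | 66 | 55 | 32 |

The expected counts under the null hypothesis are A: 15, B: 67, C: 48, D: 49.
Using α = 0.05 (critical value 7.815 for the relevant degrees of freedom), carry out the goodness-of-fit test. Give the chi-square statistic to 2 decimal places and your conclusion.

χ² = (26−15)²/15 + (66−67)²/67 + (55−48)²/48 + (32−49)²/49
   = 8.067 + 0.015 + 1.021 + 5.898
Sum = 15.00
df = 3. Since 15.00 > 7.815, we reject H₀.

15.00; reject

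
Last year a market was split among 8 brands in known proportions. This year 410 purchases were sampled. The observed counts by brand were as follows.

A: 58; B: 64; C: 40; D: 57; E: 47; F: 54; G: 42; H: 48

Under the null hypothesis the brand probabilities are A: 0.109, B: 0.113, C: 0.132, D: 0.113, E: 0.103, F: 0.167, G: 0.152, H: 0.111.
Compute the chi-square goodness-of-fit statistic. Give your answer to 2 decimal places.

Expected counts E_i = n·p_i: 410×0.109 = 44.69, 410×0.113 = 46.33, 410×0.132 = 54.12, 410×0.113 = 46.33, 410×0.103 = 42.23, 410×0.167 = 68.47, 410×0.152 = 62.32, 410×0.111 = 45.51.
χ² = (58−44.69)²/44.69 + (64−46.33)²/46.33 + (40−54.12)²/54.12 + (57−46.33)²/46.33 + (47−42.23)²/42.23 + (54−68.47)²/68.47 + (42−62.32)²/62.32 + (48−45.51)²/45.51
   = 3.964 + 6.739 + 3.684 + 2.457 + 0.539 + 3.058 + 6.626 + 0.136
Sum = 27.20

27.20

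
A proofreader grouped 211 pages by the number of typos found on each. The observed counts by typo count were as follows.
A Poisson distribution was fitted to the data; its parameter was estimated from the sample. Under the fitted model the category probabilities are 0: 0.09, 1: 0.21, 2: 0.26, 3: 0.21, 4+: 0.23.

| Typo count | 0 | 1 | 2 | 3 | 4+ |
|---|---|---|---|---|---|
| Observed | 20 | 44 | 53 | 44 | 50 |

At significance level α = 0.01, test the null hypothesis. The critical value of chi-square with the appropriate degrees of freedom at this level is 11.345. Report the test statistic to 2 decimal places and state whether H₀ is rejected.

0.17; do not reject

Expected counts E_i = n·p_i: 211×0.09 = 18.99, 211×0.21 = 44.31, 211×0.26 = 54.86, 211×0.21 = 44.31, 211×0.23 = 48.53.
0: (20 − 18.99)²/18.99 = 1.0201/18.99 = 0.054
1: (44 − 44.31)²/44.31 = 0.0961/44.31 = 0.002
2: (53 − 54.86)²/54.86 = 3.4596/54.86 = 0.063
3: (44 − 44.31)²/44.31 = 0.0961/44.31 = 0.002
4+: (50 − 48.53)²/48.53 = 2.1609/48.53 = 0.045
Sum = 0.17
df = 3. Since 0.17 < 11.345, we do not reject H₀.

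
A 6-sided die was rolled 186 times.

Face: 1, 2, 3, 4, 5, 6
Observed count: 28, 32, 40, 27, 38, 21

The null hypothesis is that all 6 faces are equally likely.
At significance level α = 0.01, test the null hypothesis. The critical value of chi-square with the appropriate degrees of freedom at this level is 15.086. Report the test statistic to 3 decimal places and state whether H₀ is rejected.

8.258; do not reject

Under H₀ each category has probability 1/6, so each expected count is 186/6 = 31.
1: (28 − 31)²/31 = 9/31 = 0.2903
2: (32 − 31)²/31 = 1/31 = 0.0323
3: (40 − 31)²/31 = 81/31 = 2.6129
4: (27 − 31)²/31 = 16/31 = 0.5161
5: (38 − 31)²/31 = 49/31 = 1.5806
6: (21 − 31)²/31 = 100/31 = 3.2258
Sum = 8.258
df = 5. Since 8.258 < 15.086, we do not reject H₀.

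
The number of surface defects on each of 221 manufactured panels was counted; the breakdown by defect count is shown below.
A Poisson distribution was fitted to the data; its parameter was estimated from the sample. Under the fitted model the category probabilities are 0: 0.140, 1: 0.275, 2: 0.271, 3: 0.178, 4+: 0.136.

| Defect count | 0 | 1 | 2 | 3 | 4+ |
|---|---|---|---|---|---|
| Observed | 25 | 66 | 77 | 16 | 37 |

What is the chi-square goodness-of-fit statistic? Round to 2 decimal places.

21.93

Expected counts E_i = n·p_i: 221×0.140 = 30.94, 221×0.275 = 60.775, 221×0.271 = 59.891, 221×0.178 = 39.338, 221×0.136 = 30.056.
cat         O        E   (O−E)²/E
0          25    30.94      1.140
1          66   60.775      0.449
2          77   59.891      4.888
3          16   39.338     13.846
4+         37   30.056      1.604
Sum = 21.93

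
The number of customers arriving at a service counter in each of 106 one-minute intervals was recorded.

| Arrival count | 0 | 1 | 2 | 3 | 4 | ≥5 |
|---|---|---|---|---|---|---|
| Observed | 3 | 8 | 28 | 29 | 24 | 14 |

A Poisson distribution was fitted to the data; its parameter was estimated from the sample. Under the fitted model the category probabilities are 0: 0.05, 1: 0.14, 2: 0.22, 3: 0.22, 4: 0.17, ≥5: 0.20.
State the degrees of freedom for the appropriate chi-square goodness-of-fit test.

There are k = 6 categories and 1 parameter estimated from the data, so df = 6 − 1 − 1 = 4.

4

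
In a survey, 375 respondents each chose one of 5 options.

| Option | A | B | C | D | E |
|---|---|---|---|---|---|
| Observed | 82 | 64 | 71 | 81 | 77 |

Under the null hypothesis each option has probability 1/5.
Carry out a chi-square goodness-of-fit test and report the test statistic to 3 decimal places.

Under H₀ each category has probability 1/5, so each expected count is 375/5 = 75.
A: (82 − 75)²/75 = 49/75 = 0.6533
B: (64 − 75)²/75 = 121/75 = 1.6133
C: (71 − 75)²/75 = 16/75 = 0.2133
D: (81 − 75)²/75 = 36/75 = 0.4800
E: (77 − 75)²/75 = 4/75 = 0.0533
Sum = 3.013

3.013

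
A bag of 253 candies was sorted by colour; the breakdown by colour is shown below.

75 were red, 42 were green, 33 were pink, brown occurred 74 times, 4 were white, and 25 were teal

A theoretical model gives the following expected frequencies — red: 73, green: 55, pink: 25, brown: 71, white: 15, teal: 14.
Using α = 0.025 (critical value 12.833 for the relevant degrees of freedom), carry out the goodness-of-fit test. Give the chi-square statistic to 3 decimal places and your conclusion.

cat         O        E   (O−E)²/E
red        75       73     0.0548
green      42       55     3.0727
pink       33       25     2.5600
brown      74       71     0.1268
white       4       15     8.0667
teal       25       14     8.6429
Sum = 22.524
df = 5. Since 22.524 > 12.833, we reject H₀.

22.524; reject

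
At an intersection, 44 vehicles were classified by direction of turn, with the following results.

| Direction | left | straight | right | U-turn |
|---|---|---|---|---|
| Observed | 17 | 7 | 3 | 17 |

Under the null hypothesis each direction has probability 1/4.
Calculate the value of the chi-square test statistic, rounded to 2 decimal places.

13.82

Under H₀ each category has probability 1/4, so each expected count is 44/4 = 11.
χ² = (17−11)²/11 + (7−11)²/11 + (3−11)²/11 + (17−11)²/11
   = 3.273 + 1.455 + 5.818 + 3.273
Sum = 13.82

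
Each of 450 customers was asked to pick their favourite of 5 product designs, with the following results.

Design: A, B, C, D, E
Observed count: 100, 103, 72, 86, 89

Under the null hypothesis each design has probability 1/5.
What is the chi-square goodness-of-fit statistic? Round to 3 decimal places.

6.778

Under H₀ each category has probability 1/5, so each expected count is 450/5 = 90.
A: (100 − 90)²/90 = 100/90 = 1.1111
B: (103 − 90)²/90 = 169/90 = 1.8778
C: (72 − 90)²/90 = 324/90 = 3.6000
D: (86 − 90)²/90 = 16/90 = 0.1778
E: (89 − 90)²/90 = 1/90 = 0.0111
Sum = 6.778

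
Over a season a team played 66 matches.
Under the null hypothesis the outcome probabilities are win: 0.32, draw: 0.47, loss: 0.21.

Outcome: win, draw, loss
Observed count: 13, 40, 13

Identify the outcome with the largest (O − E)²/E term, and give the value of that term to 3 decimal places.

win, 3.122

Expected counts E_i = n·p_i: 66×0.32 = 21.12, 66×0.47 = 31.02, 66×0.21 = 13.86.
win: (13 − 21.12)²/21.12 = 65.9344/21.12 = 3.1219
draw: (40 − 31.02)²/31.02 = 80.6404/31.02 = 2.5996
loss: (13 − 13.86)²/13.86 = 0.7396/13.86 = 0.0534
The largest term is for win: 3.122.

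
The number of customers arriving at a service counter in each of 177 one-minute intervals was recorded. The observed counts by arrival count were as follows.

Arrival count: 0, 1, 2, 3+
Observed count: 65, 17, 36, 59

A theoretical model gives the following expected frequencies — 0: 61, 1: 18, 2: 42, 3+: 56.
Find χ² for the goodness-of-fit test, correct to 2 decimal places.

1.34

χ² = (65−61)²/61 + (17−18)²/18 + (36−42)²/42 + (59−56)²/56
   = 0.262 + 0.056 + 0.857 + 0.161
Sum = 1.34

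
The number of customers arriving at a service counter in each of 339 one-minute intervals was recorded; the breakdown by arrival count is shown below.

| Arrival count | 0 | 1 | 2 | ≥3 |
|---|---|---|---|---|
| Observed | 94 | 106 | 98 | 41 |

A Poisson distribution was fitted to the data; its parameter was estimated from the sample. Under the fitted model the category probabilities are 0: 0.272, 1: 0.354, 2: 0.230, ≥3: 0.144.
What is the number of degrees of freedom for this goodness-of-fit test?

2

There are k = 4 categories and 1 parameter estimated from the data, so df = 4 − 1 − 1 = 2.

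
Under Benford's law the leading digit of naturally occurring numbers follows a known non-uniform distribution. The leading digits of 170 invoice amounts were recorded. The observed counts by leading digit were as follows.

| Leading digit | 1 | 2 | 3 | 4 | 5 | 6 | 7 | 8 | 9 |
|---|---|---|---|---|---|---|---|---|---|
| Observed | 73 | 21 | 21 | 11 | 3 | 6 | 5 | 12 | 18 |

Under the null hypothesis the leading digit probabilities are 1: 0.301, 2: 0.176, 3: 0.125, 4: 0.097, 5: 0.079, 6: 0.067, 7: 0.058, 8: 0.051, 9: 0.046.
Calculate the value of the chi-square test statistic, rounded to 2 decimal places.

Expected counts E_i = n·p_i: 170×0.301 = 51.17, 170×0.176 = 29.92, 170×0.125 = 21.25, 170×0.097 = 16.49, 170×0.079 = 13.43, 170×0.067 = 11.39, 170×0.058 = 9.86, 170×0.051 = 8.67, 170×0.046 = 7.82.
cat         O        E   (O−E)²/E
1          73    51.17      9.313
2          21    29.92      2.659
3          21    21.25      0.003
4          11    16.49      1.828
5           3    13.43      8.100
6           6    11.39      2.551
7           5     9.86      2.395
8          12     8.67      1.279
9          18     7.82     13.252
Sum = 41.38

41.38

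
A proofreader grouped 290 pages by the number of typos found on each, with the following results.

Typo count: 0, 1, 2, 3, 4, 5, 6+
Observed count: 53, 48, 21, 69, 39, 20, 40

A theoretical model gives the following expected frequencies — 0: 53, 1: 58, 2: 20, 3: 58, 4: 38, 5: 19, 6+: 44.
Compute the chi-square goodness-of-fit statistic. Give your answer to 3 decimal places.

4.303

χ² = (53−53)²/53 + (48−58)²/58 + (21−20)²/20 + (69−58)²/58 + (39−38)²/38 + (20−19)²/19 + (40−44)²/44
   = 0.0000 + 1.7241 + 0.0500 + 2.0862 + 0.0263 + 0.0526 + 0.3636
Sum = 4.303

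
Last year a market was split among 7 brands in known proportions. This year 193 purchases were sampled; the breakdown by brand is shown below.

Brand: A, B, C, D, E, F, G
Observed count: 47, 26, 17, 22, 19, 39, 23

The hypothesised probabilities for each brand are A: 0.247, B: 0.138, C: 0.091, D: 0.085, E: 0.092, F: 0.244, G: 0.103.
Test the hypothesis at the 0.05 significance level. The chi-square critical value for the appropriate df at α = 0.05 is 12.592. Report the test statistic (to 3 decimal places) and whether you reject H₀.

Expected counts E_i = n·p_i: 193×0.247 = 47.671, 193×0.138 = 26.634, 193×0.091 = 17.563, 193×0.085 = 16.405, 193×0.092 = 17.756, 193×0.244 = 47.092, 193×0.103 = 19.879.
A: (47 − 47.671)²/47.671 = 0.450241/47.671 = 0.0094
B: (26 − 26.634)²/26.634 = 0.401956/26.634 = 0.0151
C: (17 − 17.563)²/17.563 = 0.316969/17.563 = 0.0180
D: (22 − 16.405)²/16.405 = 31.304025/16.405 = 1.9082
E: (19 − 17.756)²/17.756 = 1.547536/17.756 = 0.0872
F: (39 − 47.092)²/47.092 = 65.480464/47.092 = 1.3905
G: (23 − 19.879)²/19.879 = 9.740641/19.879 = 0.4900
Sum = 3.918
df = 6. Since 3.918 < 12.592, we do not reject H₀.

3.918; do not reject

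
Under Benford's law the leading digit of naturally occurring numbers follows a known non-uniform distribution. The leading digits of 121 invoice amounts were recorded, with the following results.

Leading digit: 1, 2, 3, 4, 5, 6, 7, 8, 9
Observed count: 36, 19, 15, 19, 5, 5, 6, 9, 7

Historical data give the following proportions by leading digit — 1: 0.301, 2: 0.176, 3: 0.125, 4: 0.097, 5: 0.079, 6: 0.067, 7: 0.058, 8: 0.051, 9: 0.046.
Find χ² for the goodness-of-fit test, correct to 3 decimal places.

Expected counts E_i = n·p_i: 121×0.301 = 36.421, 121×0.176 = 21.296, 121×0.125 = 15.125, 121×0.097 = 11.737, 121×0.079 = 9.559, 121×0.067 = 8.107, 121×0.058 = 7.018, 121×0.051 = 6.171, 121×0.046 = 5.566.
1: (36 − 36.421)²/36.421 = 0.177241/36.421 = 0.0049
2: (19 − 21.296)²/21.296 = 5.271616/21.296 = 0.2475
3: (15 − 15.125)²/15.125 = 0.015625/15.125 = 0.0010
4: (19 − 11.737)²/11.737 = 52.751169/11.737 = 4.4944
5: (5 − 9.559)²/9.559 = 20.784481/9.559 = 2.1743
6: (5 − 8.107)²/8.107 = 9.653449/8.107 = 1.1908
7: (6 − 7.018)²/7.018 = 1.036324/7.018 = 0.1477
8: (9 − 6.171)²/6.171 = 8.003241/6.171 = 1.2969
9: (7 − 5.566)²/5.566 = 2.056356/5.566 = 0.3694
Sum = 9.927

9.927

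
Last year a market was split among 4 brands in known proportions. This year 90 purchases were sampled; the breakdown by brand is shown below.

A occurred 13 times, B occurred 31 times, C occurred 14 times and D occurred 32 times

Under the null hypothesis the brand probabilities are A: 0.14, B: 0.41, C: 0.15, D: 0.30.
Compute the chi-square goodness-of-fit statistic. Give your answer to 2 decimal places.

1.90

Expected counts E_i = n·p_i: 90×0.14 = 12.6, 90×0.41 = 36.9, 90×0.15 = 13.5, 90×0.30 = 27.
χ² = (13−12.6)²/12.6 + (31−36.9)²/36.9 + (14−13.5)²/13.5 + (32−27)²/27
   = 0.013 + 0.943 + 0.019 + 0.926
Sum = 1.90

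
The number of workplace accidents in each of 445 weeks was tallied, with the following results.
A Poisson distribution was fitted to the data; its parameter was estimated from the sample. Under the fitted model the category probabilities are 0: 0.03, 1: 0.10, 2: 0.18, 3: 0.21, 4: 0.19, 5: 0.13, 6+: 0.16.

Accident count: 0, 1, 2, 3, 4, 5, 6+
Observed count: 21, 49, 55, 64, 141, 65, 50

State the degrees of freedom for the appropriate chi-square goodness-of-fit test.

There are k = 7 categories and 1 parameter estimated from the data, so df = 7 − 1 − 1 = 5.

5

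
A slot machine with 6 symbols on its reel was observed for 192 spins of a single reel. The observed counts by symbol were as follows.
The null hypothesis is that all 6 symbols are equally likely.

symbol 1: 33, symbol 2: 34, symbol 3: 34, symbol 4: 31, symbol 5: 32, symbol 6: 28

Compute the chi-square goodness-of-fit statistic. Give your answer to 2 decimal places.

0.81

Under H₀ each category has probability 1/6, so each expected count is 192/6 = 32.
cat           O        E   (O−E)²/E
symbol 1     33       32      0.031
symbol 2     34       32      0.125
symbol 3     34       32      0.125
symbol 4     31       32      0.031
symbol 5     32       32      0.000
symbol 6     28       32      0.500
Sum = 0.81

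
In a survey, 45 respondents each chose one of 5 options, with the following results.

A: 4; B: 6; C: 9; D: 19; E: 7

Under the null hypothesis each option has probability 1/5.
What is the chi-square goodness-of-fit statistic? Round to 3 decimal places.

15.333

Expected count for each of the 5 categories: 45/5 = 9.
cat         O        E   (O−E)²/E
A           4        9     2.7778
B           6        9     1.0000
C           9        9     0.0000
D          19        9    11.1111
E           7        9     0.4444
Sum = 15.333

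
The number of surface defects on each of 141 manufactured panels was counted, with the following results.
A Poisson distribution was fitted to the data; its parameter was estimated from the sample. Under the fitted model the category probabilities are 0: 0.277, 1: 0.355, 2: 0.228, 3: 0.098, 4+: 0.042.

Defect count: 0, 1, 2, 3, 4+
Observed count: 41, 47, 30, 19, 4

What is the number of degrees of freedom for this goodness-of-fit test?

There are k = 5 categories and 1 parameter estimated from the data, so df = 5 − 1 − 1 = 3.

3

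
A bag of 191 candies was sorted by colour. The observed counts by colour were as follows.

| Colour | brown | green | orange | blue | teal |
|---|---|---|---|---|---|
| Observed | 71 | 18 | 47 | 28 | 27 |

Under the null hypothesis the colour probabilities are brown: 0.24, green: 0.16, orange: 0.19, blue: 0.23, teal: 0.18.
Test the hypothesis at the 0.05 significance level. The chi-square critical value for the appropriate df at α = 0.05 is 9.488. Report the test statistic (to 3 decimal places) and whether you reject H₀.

Expected counts E_i = n·p_i: 191×0.24 = 45.84, 191×0.16 = 30.56, 191×0.19 = 36.29, 191×0.23 = 43.93, 191×0.18 = 34.38.
cat         O        E   (O−E)²/E
brown      71    45.84    13.8095
green      18    30.56     5.1621
orange     47    36.29     3.1608
blue       28    43.93     5.7766
teal       27    34.38     1.5842
Sum = 29.493
df = 4. Since 29.493 > 9.488, we reject H₀.

29.493; reject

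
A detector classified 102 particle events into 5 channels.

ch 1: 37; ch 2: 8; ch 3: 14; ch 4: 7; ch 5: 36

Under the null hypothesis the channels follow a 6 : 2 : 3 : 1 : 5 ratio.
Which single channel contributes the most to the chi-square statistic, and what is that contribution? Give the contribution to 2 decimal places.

Ratio total = 17. Expected counts: 102×6/17 = 36, 102×2/17 = 12, 102×3/17 = 18, 102×1/17 = 6, 102×5/17 = 30.
cat         O        E   (O−E)²/E
ch 1       37       36      0.028
ch 2        8       12      1.333
ch 3       14       18      0.889
ch 4        7        6      0.167
ch 5       36       30      1.200
The largest term is for ch 2: 1.33.

ch 2, 1.33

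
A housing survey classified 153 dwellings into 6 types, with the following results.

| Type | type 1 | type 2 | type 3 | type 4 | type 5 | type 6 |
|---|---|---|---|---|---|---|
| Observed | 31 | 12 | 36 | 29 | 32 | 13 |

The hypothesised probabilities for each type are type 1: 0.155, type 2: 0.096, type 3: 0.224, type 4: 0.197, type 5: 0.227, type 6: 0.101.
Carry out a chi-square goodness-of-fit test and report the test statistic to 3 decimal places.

3.464

Expected counts E_i = n·p_i: 153×0.155 = 23.715, 153×0.096 = 14.688, 153×0.224 = 34.272, 153×0.197 = 30.141, 153×0.227 = 34.731, 153×0.101 = 15.453.
cat         O        E   (O−E)²/E
type 1     31   23.715     2.2379
type 2     12   14.688     0.4919
type 3     36   34.272     0.0871
type 4     29   30.141     0.0432
type 5     32   34.731     0.2147
type 6     13   15.453     0.3894
Sum = 3.464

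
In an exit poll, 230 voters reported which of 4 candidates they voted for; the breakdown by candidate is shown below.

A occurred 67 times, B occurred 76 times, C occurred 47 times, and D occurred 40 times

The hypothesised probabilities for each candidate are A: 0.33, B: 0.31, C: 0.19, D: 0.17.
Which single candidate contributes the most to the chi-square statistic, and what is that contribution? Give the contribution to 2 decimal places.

A, 1.04

Expected counts E_i = n·p_i: 230×0.33 = 75.9, 230×0.31 = 71.3, 230×0.19 = 43.7, 230×0.17 = 39.1.
cat         O        E   (O−E)²/E
A          67     75.9      1.044
B          76     71.3      0.310
C          47     43.7      0.249
D          40     39.1      0.021
The largest term is for A: 1.04.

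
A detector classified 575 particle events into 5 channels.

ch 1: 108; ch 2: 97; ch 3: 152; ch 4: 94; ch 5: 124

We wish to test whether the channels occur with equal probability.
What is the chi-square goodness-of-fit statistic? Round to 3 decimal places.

19.687

Under H₀ each category has probability 1/5, so each expected count is 575/5 = 115.
cat         O        E   (O−E)²/E
ch 1      108      115     0.4261
ch 2       97      115     2.8174
ch 3      152      115    11.9043
ch 4       94      115     3.8348
ch 5      124      115     0.7043
Sum = 19.687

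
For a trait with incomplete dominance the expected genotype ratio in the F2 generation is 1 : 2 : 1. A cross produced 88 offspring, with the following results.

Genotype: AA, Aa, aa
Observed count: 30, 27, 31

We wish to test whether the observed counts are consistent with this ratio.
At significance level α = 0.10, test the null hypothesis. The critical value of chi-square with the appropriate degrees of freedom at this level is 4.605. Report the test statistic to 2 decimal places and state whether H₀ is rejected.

13.16; reject

Ratio total = 4. Expected counts: 88×1/4 = 22, 88×2/4 = 44, 88×1/4 = 22.
AA: (30 − 22)²/22 = 64/22 = 2.909
Aa: (27 − 44)²/44 = 289/44 = 6.568
aa: (31 − 22)²/22 = 81/22 = 3.682
Sum = 13.16
df = 2. Since 13.16 > 4.605, we reject H₀.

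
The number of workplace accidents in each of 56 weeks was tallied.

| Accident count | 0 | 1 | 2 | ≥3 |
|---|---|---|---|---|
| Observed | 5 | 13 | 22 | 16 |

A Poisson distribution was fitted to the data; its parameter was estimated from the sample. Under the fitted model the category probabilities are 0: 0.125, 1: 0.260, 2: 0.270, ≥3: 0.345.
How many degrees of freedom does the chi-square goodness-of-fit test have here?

There are k = 4 categories and 1 parameter estimated from the data, so df = 4 − 1 − 1 = 2.

2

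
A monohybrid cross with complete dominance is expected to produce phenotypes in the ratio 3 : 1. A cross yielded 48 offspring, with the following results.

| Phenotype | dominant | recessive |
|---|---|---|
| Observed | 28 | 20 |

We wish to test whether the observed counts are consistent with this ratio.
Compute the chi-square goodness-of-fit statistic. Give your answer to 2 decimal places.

Ratio total = 4. Expected counts: 48×3/4 = 36, 48×1/4 = 12.
dominant: (28 − 36)²/36 = 64/36 = 1.778
recessive: (20 − 12)²/12 = 64/12 = 5.333
Sum = 7.11

7.11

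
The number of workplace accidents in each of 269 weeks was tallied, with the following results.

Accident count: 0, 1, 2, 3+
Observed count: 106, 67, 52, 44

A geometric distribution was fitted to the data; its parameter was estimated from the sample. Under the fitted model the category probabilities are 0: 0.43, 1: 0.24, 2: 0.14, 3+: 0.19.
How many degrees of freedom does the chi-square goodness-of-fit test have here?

There are k = 4 categories and 1 parameter estimated from the data, so df = 4 − 1 − 1 = 2.

2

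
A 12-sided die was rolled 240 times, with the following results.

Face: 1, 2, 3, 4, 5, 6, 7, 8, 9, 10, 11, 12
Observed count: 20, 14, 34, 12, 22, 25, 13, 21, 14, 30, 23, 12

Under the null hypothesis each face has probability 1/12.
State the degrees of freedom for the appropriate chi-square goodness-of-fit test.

11

There are k = 12 categories and no parameters were estimated from the data, so df = 12 − 1 = 11.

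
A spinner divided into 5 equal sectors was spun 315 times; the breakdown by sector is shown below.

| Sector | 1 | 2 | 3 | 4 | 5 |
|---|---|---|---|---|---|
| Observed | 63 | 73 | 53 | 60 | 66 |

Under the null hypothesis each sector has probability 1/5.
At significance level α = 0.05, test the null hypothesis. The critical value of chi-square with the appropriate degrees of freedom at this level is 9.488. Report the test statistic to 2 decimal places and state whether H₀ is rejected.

Expected count for each of the 5 categories: 315/5 = 63.
cat         O        E   (O−E)²/E
1          63       63      0.000
2          73       63      1.587
3          53       63      1.587
4          60       63      0.143
5          66       63      0.143
Sum = 3.46
df = 4. Since 3.46 < 9.488, we do not reject H₀.

3.46; do not reject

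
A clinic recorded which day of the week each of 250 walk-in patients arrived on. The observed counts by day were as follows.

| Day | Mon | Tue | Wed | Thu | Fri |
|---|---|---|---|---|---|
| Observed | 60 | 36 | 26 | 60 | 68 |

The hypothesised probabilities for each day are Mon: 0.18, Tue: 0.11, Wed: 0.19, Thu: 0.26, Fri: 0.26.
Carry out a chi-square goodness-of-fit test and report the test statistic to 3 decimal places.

Expected counts E_i = n·p_i: 250×0.18 = 45, 250×0.11 = 27.5, 250×0.19 = 47.5, 250×0.26 = 65, 250×0.26 = 65.
χ² = (60−45)²/45 + (36−27.5)²/27.5 + (26−47.5)²/47.5 + (60−65)²/65 + (68−65)²/65
   = 5.0000 + 2.6273 + 9.7316 + 0.3846 + 0.1385
Sum = 17.882

17.882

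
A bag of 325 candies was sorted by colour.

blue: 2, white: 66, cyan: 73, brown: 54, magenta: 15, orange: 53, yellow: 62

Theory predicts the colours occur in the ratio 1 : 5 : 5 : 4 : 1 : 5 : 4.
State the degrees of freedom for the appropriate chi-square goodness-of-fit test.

6

There are k = 7 categories and no parameters were estimated from the data, so df = 7 − 1 = 6.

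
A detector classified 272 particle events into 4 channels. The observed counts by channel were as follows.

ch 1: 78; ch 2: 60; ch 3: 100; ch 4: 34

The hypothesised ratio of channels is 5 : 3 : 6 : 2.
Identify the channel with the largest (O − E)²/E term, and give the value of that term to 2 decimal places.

Ratio total = 16. Expected counts: 272×5/16 = 85, 272×3/16 = 51, 272×6/16 = 102, 272×2/16 = 34.
cat         O        E   (O−E)²/E
ch 1       78       85      0.576
ch 2       60       51      1.588
ch 3      100      102      0.039
ch 4       34       34      0.000
The largest term is for ch 2: 1.59.

ch 2, 1.59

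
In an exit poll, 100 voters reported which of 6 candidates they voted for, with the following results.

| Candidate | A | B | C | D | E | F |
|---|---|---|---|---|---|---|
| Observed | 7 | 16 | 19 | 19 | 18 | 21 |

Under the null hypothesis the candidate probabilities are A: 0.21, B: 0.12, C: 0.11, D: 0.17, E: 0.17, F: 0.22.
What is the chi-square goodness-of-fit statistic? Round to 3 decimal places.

16.824

Expected counts E_i = n·p_i: 100×0.21 = 21, 100×0.12 = 12, 100×0.11 = 11, 100×0.17 = 17, 100×0.17 = 17, 100×0.22 = 22.
cat         O        E   (O−E)²/E
A           7       21     9.3333
B          16       12     1.3333
C          19       11     5.8182
D          19       17     0.2353
E          18       17     0.0588
F          21       22     0.0455
Sum = 16.824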